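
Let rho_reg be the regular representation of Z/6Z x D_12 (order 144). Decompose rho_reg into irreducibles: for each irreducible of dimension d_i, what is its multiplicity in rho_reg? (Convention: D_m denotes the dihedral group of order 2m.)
Each irreducible V_i of dimension d_i appears with multiplicity d_i, i.e. rho_reg = (direct sum over all irreducibles V_i) d_i V_i. The irreducible dimensions for Z/6Z x D_12 are 1, 1, 1, 1, 1, 1, 1, 1, 1, 1, 1, 1, 1, 1, 1, 1, 1, 1, 1, 1, 1, 1, 1, 1, 2, 2, 2, 2, 2, 2, 2, 2, 2, 2, 2, 2, 2, 2, 2, 2, 2, 2, 2, 2, 2, 2, 2, 2, 2, 2, 2, 2, 2, 2: 24 irreducibles of dimension 1, each with multiplicity 1; 30 irreducibles of dimension 2, each with multiplicity 2. Total dimension 24*1*1 + 30*2*2 = 144 = |G|.

Explanation: General theorem: in the regular representation of a finite group G, each irreducible appears with multiplicity equal to its dimension. Check: dim(rho_reg) = sum d_i^2 = 1 + 1 + 1 + 1 + 1 + 1 + 1 + 1 + 1 + 1 + 1 + 1 + 1 + 1 + 1 + 1 + 1 + 1 + 1 + 1 + 1 + 1 + 1 + 1 + 4 + 4 + 4 + 4 + 4 + 4 + 4 + 4 + 4 + 4 + 4 + 4 + 4 + 4 + 4 + 4 + 4 + 4 + 4 + 4 + 4 + 4 + 4 + 4 + 4 + 4 + 4 + 4 + 4 + 4 = 144 = |G|.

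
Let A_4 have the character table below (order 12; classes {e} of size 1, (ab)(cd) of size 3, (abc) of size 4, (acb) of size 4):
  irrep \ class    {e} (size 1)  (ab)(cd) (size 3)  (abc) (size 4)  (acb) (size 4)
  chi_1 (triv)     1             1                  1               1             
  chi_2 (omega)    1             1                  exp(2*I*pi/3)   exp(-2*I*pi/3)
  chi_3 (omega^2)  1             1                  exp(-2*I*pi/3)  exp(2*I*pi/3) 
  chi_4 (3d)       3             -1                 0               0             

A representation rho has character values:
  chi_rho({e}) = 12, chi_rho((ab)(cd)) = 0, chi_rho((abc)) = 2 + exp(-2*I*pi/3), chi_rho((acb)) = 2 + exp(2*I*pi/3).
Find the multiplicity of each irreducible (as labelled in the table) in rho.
Multiplicities: chi_1: 2, chi_2: 0, chi_3: 1, chi_4: 3.

Use <chi_rho, chi> = (1/|G|) sum_C |C| * chi_rho(C) * conj(chi(C)) with |G| = 12 for each irreducible chi in the table:
  <chi_rho, chi_1> = (1/12)[1*(12)*conj(1) + 3*(0)*conj(1) + 4*(2 + exp(-2*I*pi/3))*conj(1) + 4*(2 + exp(2*I*pi/3))*conj(1)]
      = (1/12)[(12) + (0) + (8 + 4*exp(-2*I*pi/3)) + (8 + 4*exp(2*I*pi/3))] = 24/12 = 2
  <chi_rho, chi_2> = (1/12)[1*(12)*conj(1) + 3*(0)*conj(1) + 4*(2 + exp(-2*I*pi/3))*conj(exp(2*I*pi/3)) + 4*(2 + exp(2*I*pi/3))*conj(exp(-2*I*pi/3))]
      = (1/12)[(12) + (0) + (8*exp(-2*I*pi/3) + 4*exp(2*I*pi/3)) + (4*exp(-2*I*pi/3) + 8*exp(2*I*pi/3))] = 0/12 = 0
  <chi_rho, chi_3> = (1/12)[1*(12)*conj(1) + 3*(0)*conj(1) + 4*(2 + exp(-2*I*pi/3))*conj(exp(-2*I*pi/3)) + 4*(2 + exp(2*I*pi/3))*conj(exp(2*I*pi/3))]
      = (1/12)[(12) + (0) + (4 + 8*exp(2*I*pi/3)) + (4 + 8*exp(-2*I*pi/3))] = 12/12 = 1
  <chi_rho, chi_4> = (1/12)[1*(12)*conj(3) + 3*(0)*conj(-1) + 4*(2 + exp(-2*I*pi/3))*conj(0) + 4*(2 + exp(2*I*pi/3))*conj(0)]
      = (1/12)[(36) + (0) + (0) + (0)] = 36/12 = 3
(Exp terms are combined using exp(i*s)*conj(exp(i*t)) = exp(i*(s-t)), and sums of them are collapsed using the identity that for every m > 1 the m distinct m-th roots of unity sum to 0, e.g. 1 + exp(2*I*pi/3) + exp(-2*I*pi/3) = 0.)
Dimension check: dim(rho) = sum (mult * dim) = 2*1 + 0*1 + 1*1 + 3*3 = 12 = chi_rho(e) = 12.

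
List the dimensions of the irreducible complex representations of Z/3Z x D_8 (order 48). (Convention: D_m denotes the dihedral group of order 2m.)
Dimensions: 1, 1, 1, 1, 1, 1, 1, 1, 1, 1, 1, 1, 2, 2, 2, 2, 2, 2, 2, 2, 2

Why: There are 21 irreducibles (= number of conjugacy classes). Their dimensions d_i satisfy sum d_i^2 = |G| = 48: 1 + 1 + 1 + 1 + 1 + 1 + 1 + 1 + 1 + 1 + 1 + 1 + 4 + 4 + 4 + 4 + 4 + 4 + 4 + 4 + 4 = 48. (For the product with Z/3Z: each of the 3 1-dim characters of Z/3Z tensors with each irrep of D_8, giving 3 copies of each D_8-dimension.)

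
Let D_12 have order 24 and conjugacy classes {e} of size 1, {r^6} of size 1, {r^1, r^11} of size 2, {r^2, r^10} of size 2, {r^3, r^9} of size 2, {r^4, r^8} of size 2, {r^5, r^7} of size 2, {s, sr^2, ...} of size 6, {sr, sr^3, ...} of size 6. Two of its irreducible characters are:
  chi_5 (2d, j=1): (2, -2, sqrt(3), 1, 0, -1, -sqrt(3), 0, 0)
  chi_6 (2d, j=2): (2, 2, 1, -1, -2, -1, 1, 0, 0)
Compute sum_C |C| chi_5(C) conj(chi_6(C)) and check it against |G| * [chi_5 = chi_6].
Sum = 0; so <chi_5, chi_6> = 0 (distinct irreducibles are orthogonal).

Argument: Compute term by term over conjugacy classes (|C| * chi_5(C) * conj(chi_6(C))):
  1*(2)*conj(2) + 1*(-2)*conj(2) + 2*(sqrt(3))*conj(1) + 2*(1)*conj(-1) + 2*(0)*conj(-2) + 2*(-1)*conj(-1) + 2*(-sqrt(3))*conj(1) + 6*(0)*conj(0) + 6*(0)*conj(0)
  = (4) + (-4) + (2*sqrt(3)) + (-2) + (0) + (2) + (-2*sqrt(3)) + (0) + (0)
  = 0.
Dividing by |G| = 24 gives 0/24 = 0, matching the row-orthogonality relation <chi_5, chi_6> = [chi_5 = chi_6].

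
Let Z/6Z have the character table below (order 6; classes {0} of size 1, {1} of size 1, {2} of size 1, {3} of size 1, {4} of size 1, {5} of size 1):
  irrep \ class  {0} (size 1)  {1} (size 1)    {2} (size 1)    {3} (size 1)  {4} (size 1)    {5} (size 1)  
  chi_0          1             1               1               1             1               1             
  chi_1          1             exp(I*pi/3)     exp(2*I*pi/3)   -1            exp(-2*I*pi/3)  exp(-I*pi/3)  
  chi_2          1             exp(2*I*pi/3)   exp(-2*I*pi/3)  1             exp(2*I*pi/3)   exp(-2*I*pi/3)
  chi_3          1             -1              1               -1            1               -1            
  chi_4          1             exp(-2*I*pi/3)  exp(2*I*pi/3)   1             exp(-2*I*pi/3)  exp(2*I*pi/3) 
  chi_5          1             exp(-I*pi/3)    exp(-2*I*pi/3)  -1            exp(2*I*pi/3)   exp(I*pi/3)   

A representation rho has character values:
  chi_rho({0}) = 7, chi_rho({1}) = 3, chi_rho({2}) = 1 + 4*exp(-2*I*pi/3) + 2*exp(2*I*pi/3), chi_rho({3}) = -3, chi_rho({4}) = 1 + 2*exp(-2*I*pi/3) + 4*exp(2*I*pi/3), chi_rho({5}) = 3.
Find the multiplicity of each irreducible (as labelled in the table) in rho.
Multiplicities: chi_0: 1, chi_1: 2, chi_2: 1, chi_3: 0, chi_4: 0, chi_5: 3.

Derivation: Use <chi_rho, chi> = (1/|G|) sum_C |C| * chi_rho(C) * conj(chi(C)) with |G| = 6 for each irreducible chi in the table:
  <chi_rho, chi_0> = (1/6)[1*(7)*conj(1) + 1*(3)*conj(1) + 1*(1 + 4*exp(-2*I*pi/3) + 2*exp(2*I*pi/3))*conj(1) + 1*(-3)*conj(1) + 1*(1 + 2*exp(-2*I*pi/3) + 4*exp(2*I*pi/3))*conj(1) + 1*(3)*conj(1)]
      = (1/6)[(7) + (3) + (1 + 4*exp(-2*I*pi/3) + 2*exp(2*I*pi/3)) + (-3) + (1 + 2*exp(-2*I*pi/3) + 4*exp(2*I*pi/3)) + (3)] = 6/6 = 1
  <chi_rho, chi_1> = (1/6)[1*(7)*conj(1) + 1*(3)*conj(exp(I*pi/3)) + 1*(1 + 4*exp(-2*I*pi/3) + 2*exp(2*I*pi/3))*conj(exp(2*I*pi/3)) + 1*(-3)*conj(-1) + 1*(1 + 2*exp(-2*I*pi/3) + 4*exp(2*I*pi/3))*conj(exp(-2*I*pi/3)) + 1*(3)*conj(exp(-I*pi/3))]
      = (1/6)[(7) + (2 + 3*exp(-2*I*pi/3) + exp(-I*pi/3) + exp(I*pi/3)) + (2 + exp(-2*I*pi/3) + 4*exp(2*I*pi/3)) + (3) + (2 + 4*exp(-2*I*pi/3) + exp(2*I*pi/3)) + (2 + exp(-I*pi/3) + exp(I*pi/3) + 3*exp(2*I*pi/3))] = 12/6 = 2
  <chi_rho, chi_2> = (1/6)[1*(7)*conj(1) + 1*(3)*conj(exp(2*I*pi/3)) + 1*(1 + 4*exp(-2*I*pi/3) + 2*exp(2*I*pi/3))*conj(exp(-2*I*pi/3)) + 1*(-3)*conj(1) + 1*(1 + 2*exp(-2*I*pi/3) + 4*exp(2*I*pi/3))*conj(exp(2*I*pi/3)) + 1*(3)*conj(exp(-2*I*pi/3))]
      = (1/6)[(7) + (-2 + 2*exp(-I*pi/3) + exp(-2*I*pi/3)) + (4 + 2*exp(-2*I*pi/3) + exp(2*I*pi/3)) + (-3) + (4 + exp(-2*I*pi/3) + 2*exp(2*I*pi/3)) + (-2 + exp(2*I*pi/3) + 2*exp(I*pi/3))] = 6/6 = 1
  <chi_rho, chi_3> = (1/6)[1*(7)*conj(1) + 1*(3)*conj(-1) + 1*(1 + 4*exp(-2*I*pi/3) + 2*exp(2*I*pi/3))*conj(1) + 1*(-3)*conj(-1) + 1*(1 + 2*exp(-2*I*pi/3) + 4*exp(2*I*pi/3))*conj(1) + 1*(3)*conj(-1)]
      = (1/6)[(7) + (-3) + (1 + 4*exp(-2*I*pi/3) + 2*exp(2*I*pi/3)) + (3) + (1 + 2*exp(-2*I*pi/3) + 4*exp(2*I*pi/3)) + (-3)] = 0/6 = 0
  <chi_rho, chi_4> = (1/6)[1*(7)*conj(1) + 1*(3)*conj(exp(-2*I*pi/3)) + 1*(1 + 4*exp(-2*I*pi/3) + 2*exp(2*I*pi/3))*conj(exp(2*I*pi/3)) + 1*(-3)*conj(1) + 1*(1 + 2*exp(-2*I*pi/3) + 4*exp(2*I*pi/3))*conj(exp(-2*I*pi/3)) + 1*(3)*conj(exp(2*I*pi/3))]
      = (1/6)[(7) + (-2 + exp(-2*I*pi/3) + exp(2*I*pi/3) + 3*exp(I*pi/3)) + (2 + exp(-2*I*pi/3) + 4*exp(2*I*pi/3)) + (-3) + (2 + 4*exp(-2*I*pi/3) + exp(2*I*pi/3)) + (-2 + 3*exp(-I*pi/3) + exp(-2*I*pi/3) + exp(2*I*pi/3))] = 0/6 = 0
  <chi_rho, chi_5> = (1/6)[1*(7)*conj(1) + 1*(3)*conj(exp(-I*pi/3)) + 1*(1 + 4*exp(-2*I*pi/3) + 2*exp(2*I*pi/3))*conj(exp(-2*I*pi/3)) + 1*(-3)*conj(-1) + 1*(1 + 2*exp(-2*I*pi/3) + 4*exp(2*I*pi/3))*conj(exp(2*I*pi/3)) + 1*(3)*conj(exp(I*pi/3))]
      = (1/6)[(7) + (2 + exp(I*pi/3) + 2*exp(2*I*pi/3)) + (4 + 2*exp(-2*I*pi/3) + exp(2*I*pi/3)) + (3) + (4 + exp(-2*I*pi/3) + 2*exp(2*I*pi/3)) + (2 + 2*exp(-2*I*pi/3) + exp(-I*pi/3))] = 18/6 = 3
(Exp terms are combined using exp(i*s)*conj(exp(i*t)) = exp(i*(s-t)), and sums of them are collapsed using the identity that for every m > 1 the m distinct m-th roots of unity sum to 0, e.g. 1 + exp(2*I*pi/3) + exp(-2*I*pi/3) = 0.)
Dimension check: dim(rho) = sum (mult * dim) = 1*1 + 2*1 + 1*1 + 0*1 + 0*1 + 3*1 = 7 = chi_rho(e) = 7.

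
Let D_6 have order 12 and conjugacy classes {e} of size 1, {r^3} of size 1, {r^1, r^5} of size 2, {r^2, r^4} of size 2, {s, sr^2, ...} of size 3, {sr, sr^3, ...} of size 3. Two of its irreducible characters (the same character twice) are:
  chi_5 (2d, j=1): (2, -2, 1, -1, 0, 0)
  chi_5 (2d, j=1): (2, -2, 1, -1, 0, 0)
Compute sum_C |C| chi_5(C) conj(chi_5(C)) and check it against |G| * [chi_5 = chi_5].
Sum = 12 = |G| = 12; so <chi_5, chi_5> = 1 (norm-1 confirms irreducibility).

Working: Compute term by term over conjugacy classes (|C| * chi_5(C) * conj(chi_5(C))):
  1*(2)*conj(2) + 1*(-2)*conj(-2) + 2*(1)*conj(1) + 2*(-1)*conj(-1) + 3*(0)*conj(0) + 3*(0)*conj(0)
  = (4) + (4) + (2) + (2) + (0) + (0)
  = 12.
Dividing by |G| = 12 gives 12/12 = 1, matching the row-orthogonality relation <chi_5, chi_5> = [chi_5 = chi_5].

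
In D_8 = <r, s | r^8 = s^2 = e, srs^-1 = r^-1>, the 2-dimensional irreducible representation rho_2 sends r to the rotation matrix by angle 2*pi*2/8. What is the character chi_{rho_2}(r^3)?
chi_{rho_2}(r^3) = 2*cos(2*pi*2*3/8) = 0

Working: rho_2(r^3) is rotation by angle 2*pi*2*3/8, whose trace is 2*cos(2*pi*2*3/8) = 0.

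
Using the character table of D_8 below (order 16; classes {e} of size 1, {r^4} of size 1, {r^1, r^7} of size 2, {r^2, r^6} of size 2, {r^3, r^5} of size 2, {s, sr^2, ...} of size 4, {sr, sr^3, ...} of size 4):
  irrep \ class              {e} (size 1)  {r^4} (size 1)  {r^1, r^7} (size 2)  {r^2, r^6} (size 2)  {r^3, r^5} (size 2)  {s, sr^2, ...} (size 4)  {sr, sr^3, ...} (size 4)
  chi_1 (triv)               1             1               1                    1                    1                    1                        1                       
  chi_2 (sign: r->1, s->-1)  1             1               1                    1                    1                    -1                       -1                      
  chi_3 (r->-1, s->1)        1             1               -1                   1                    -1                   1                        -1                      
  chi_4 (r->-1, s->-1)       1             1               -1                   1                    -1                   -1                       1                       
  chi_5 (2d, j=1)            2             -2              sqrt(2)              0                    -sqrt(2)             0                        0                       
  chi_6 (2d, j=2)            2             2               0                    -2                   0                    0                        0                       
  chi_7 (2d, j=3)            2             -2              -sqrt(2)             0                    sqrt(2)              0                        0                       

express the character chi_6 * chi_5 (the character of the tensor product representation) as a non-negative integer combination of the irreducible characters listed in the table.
chi_6 tensor chi_5 = chi_5 + chi_7 (all other irreducibles have multiplicity 0).

Argument: The character of a tensor product is the pointwise product (chi_6 * chi_5)(C) = chi_6(C) * chi_5(C):
  {e}: (2)*(2), {r^4}: (2)*(-2), {r^1, r^7}: (0)*(sqrt(2)), {r^2, r^6}: (-2)*(0), {r^3, r^5}: (0)*(-sqrt(2)), {s, sr^2, ...}: (0)*(0), {sr, sr^3, ...}: (0)*(0)
so (chi_6 * chi_5) takes values
  {e} -> 4, {r^4} -> -4, {r^1, r^7} -> 0, {r^2, r^6} -> 0, {r^3, r^5} -> 0, {s, sr^2, ...} -> 0, {sr, sr^3, ...} -> 0.
Now take the inner product of this character with each irreducible chi from the table, <chi_6*chi_5, chi> = (1/16) sum_C |C| (chi_6*chi_5)(C) conj(chi(C)):
  <chi_6*chi_5, chi_1> = (1/16)[1*(4)*conj(1) + 1*(-4)*conj(1) + 2*(0)*conj(1) + 2*(0)*conj(1) + 2*(0)*conj(1) + 4*(0)*conj(1) + 4*(0)*conj(1)]
      = (1/16)[(4) + (-4) + (0) + (0) + (0) + (0) + (0)] = 0/16 = 0
  <chi_6*chi_5, chi_2> = (1/16)[1*(4)*conj(1) + 1*(-4)*conj(1) + 2*(0)*conj(1) + 2*(0)*conj(1) + 2*(0)*conj(1) + 4*(0)*conj(-1) + 4*(0)*conj(-1)]
      = (1/16)[(4) + (-4) + (0) + (0) + (0) + (0) + (0)] = 0/16 = 0
  <chi_6*chi_5, chi_3> = (1/16)[1*(4)*conj(1) + 1*(-4)*conj(1) + 2*(0)*conj(-1) + 2*(0)*conj(1) + 2*(0)*conj(-1) + 4*(0)*conj(1) + 4*(0)*conj(-1)]
      = (1/16)[(4) + (-4) + (0) + (0) + (0) + (0) + (0)] = 0/16 = 0
  <chi_6*chi_5, chi_4> = (1/16)[1*(4)*conj(1) + 1*(-4)*conj(1) + 2*(0)*conj(-1) + 2*(0)*conj(1) + 2*(0)*conj(-1) + 4*(0)*conj(-1) + 4*(0)*conj(1)]
      = (1/16)[(4) + (-4) + (0) + (0) + (0) + (0) + (0)] = 0/16 = 0
  <chi_6*chi_5, chi_5> = (1/16)[1*(4)*conj(2) + 1*(-4)*conj(-2) + 2*(0)*conj(sqrt(2)) + 2*(0)*conj(0) + 2*(0)*conj(-sqrt(2)) + 4*(0)*conj(0) + 4*(0)*conj(0)]
      = (1/16)[(8) + (8) + (0) + (0) + (0) + (0) + (0)] = 16/16 = 1
  <chi_6*chi_5, chi_6> = (1/16)[1*(4)*conj(2) + 1*(-4)*conj(2) + 2*(0)*conj(0) + 2*(0)*conj(-2) + 2*(0)*conj(0) + 4*(0)*conj(0) + 4*(0)*conj(0)]
      = (1/16)[(8) + (-8) + (0) + (0) + (0) + (0) + (0)] = 0/16 = 0
  <chi_6*chi_5, chi_7> = (1/16)[1*(4)*conj(2) + 1*(-4)*conj(-2) + 2*(0)*conj(-sqrt(2)) + 2*(0)*conj(0) + 2*(0)*conj(sqrt(2)) + 4*(0)*conj(0) + 4*(0)*conj(0)]
      = (1/16)[(8) + (8) + (0) + (0) + (0) + (0) + (0)] = 16/16 = 1
Hence the multiplicities are chi_5: 1, chi_7: 1. Dimension check: dim(chi_6)*dim(chi_5) = 2*2 = 4 and sum (mult * dim) = 1*2 + 1*2 = 4.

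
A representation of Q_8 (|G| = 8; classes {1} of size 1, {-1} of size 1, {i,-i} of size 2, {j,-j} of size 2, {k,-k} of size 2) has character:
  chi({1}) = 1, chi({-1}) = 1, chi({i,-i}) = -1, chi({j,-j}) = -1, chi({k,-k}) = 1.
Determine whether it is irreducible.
Irreducible: <chi, chi> = 1.

Reasoning: <chi, chi> = (1/|G|) sum_C |C| * |chi(C)|^2 = (1/8)[1*|1|^2 + 1*|1|^2 + 2*|-1|^2 + 2*|-1|^2 + 2*|1|^2]
  = (1/8)[(1) + (1) + (2) + (2) + (2)] = 8/8 = 1.
A character is irreducible iff <chi, chi> = 1, so this representation is irreducible.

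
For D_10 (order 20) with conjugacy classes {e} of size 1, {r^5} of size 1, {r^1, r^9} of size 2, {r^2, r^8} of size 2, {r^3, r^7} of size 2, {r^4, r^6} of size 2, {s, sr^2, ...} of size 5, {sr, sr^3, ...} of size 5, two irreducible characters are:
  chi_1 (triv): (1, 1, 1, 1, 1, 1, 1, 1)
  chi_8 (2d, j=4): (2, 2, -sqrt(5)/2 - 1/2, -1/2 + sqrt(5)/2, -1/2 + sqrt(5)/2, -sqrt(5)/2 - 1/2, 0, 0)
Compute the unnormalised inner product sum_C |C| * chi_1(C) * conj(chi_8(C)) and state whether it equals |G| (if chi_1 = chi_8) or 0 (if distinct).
Sum = 0; so <chi_1, chi_8> = 0 (distinct irreducibles are orthogonal).

Compute term by term over conjugacy classes (|C| * chi_1(C) * conj(chi_8(C))):
  1*(1)*conj(2) + 1*(1)*conj(2) + 2*(1)*conj(-sqrt(5)/2 - 1/2) + 2*(1)*conj(-1/2 + sqrt(5)/2) + 2*(1)*conj(-1/2 + sqrt(5)/2) + 2*(1)*conj(-sqrt(5)/2 - 1/2) + 5*(1)*conj(0) + 5*(1)*conj(0)
  = (2) + (2) + (-sqrt(5) - 1) + (-1 + sqrt(5)) + (-1 + sqrt(5)) + (-sqrt(5) - 1) + (0) + (0)
  = 0.
Dividing by |G| = 20 gives 0/20 = 0, matching the row-orthogonality relation <chi_1, chi_8> = [chi_1 = chi_8].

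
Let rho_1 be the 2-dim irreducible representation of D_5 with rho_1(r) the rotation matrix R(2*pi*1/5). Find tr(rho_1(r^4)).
chi_{rho_1}(r^4) = 2*cos(2*pi*1*4/5) = -1/2 + sqrt(5)/2

Explanation: rho_1(r^4) is rotation by angle 2*pi*1*4/5, whose trace is 2*cos(2*pi*1*4/5) = -1/2 + sqrt(5)/2.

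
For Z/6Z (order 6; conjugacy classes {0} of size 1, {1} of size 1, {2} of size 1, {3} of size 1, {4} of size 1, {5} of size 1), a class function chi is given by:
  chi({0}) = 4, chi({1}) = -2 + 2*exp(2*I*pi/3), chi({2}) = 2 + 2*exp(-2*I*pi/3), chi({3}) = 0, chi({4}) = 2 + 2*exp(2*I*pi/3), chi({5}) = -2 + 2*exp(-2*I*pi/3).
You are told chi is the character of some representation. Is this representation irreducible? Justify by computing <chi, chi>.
Not irreducible (reducible): <chi, chi> = 8 > 1.

Solution. <chi, chi> = (1/|G|) sum_C |C| * |chi(C)|^2 = (1/6)[1*|4|^2 + 1*|-2 + 2*exp(2*I*pi/3)|^2 + 1*|2 + 2*exp(-2*I*pi/3)|^2 + 1*|0|^2 + 1*|2 + 2*exp(2*I*pi/3)|^2 + 1*|-2 + 2*exp(-2*I*pi/3)|^2]
  = (1/6)[(16) + (12) + (4) + (0) + (4) + (12)] = 48/6 = 8.
(Exp terms are combined using exp(i*s)*conj(exp(i*t)) = exp(i*(s-t)), and sums of them are collapsed using the identity that for every m > 1 the m distinct m-th roots of unity sum to 0, e.g. 1 + exp(2*I*pi/3) + exp(-2*I*pi/3) = 0.)
A character is irreducible iff <chi, chi> = 1, so this representation is reducible.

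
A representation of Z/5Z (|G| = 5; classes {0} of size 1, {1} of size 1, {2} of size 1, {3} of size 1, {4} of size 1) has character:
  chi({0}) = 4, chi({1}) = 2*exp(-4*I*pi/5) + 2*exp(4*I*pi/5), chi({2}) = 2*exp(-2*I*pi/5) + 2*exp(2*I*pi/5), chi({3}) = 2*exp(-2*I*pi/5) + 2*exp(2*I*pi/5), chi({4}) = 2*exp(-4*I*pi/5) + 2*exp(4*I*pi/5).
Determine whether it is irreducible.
Not irreducible (reducible): <chi, chi> = 8 > 1.

Working: <chi, chi> = (1/|G|) sum_C |C| * |chi(C)|^2 = (1/5)[1*|4|^2 + 1*|2*exp(-4*I*pi/5) + 2*exp(4*I*pi/5)|^2 + 1*|2*exp(-2*I*pi/5) + 2*exp(2*I*pi/5)|^2 + 1*|2*exp(-2*I*pi/5) + 2*exp(2*I*pi/5)|^2 + 1*|2*exp(-4*I*pi/5) + 2*exp(4*I*pi/5)|^2]
  = (1/5)[(16) + (8 + 4*exp(-2*I*pi/5) + 4*exp(2*I*pi/5)) + (8 + 4*exp(-4*I*pi/5) + 4*exp(4*I*pi/5)) + (8 + 4*exp(-4*I*pi/5) + 4*exp(4*I*pi/5)) + (8 + 4*exp(-2*I*pi/5) + 4*exp(2*I*pi/5))] = 40/5 = 8.
(Exp terms are combined using exp(i*s)*conj(exp(i*t)) = exp(i*(s-t)), and sums of them are collapsed using the identity that for every m > 1 the m distinct m-th roots of unity sum to 0, e.g. 1 + exp(2*I*pi/3) + exp(-2*I*pi/3) = 0.)
A character is irreducible iff <chi, chi> = 1, so this representation is reducible.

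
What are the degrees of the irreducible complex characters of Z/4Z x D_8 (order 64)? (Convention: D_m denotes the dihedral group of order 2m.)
Dimensions: 1, 1, 1, 1, 1, 1, 1, 1, 1, 1, 1, 1, 1, 1, 1, 1, 2, 2, 2, 2, 2, 2, 2, 2, 2, 2, 2, 2

Working: There are 28 irreducibles (= number of conjugacy classes). Their dimensions d_i satisfy sum d_i^2 = |G| = 64: 1 + 1 + 1 + 1 + 1 + 1 + 1 + 1 + 1 + 1 + 1 + 1 + 1 + 1 + 1 + 1 + 4 + 4 + 4 + 4 + 4 + 4 + 4 + 4 + 4 + 4 + 4 + 4 = 64. (For the product with Z/4Z: each of the 4 1-dim characters of Z/4Z tensors with each irrep of D_8, giving 4 copies of each D_8-dimension.)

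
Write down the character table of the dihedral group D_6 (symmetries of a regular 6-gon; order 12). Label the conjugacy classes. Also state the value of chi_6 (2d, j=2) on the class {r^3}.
Conjugacy classes: {e} of size 1, {r^3} of size 1, {r^1, r^5} of size 2, {r^2, r^4} of size 2, {s, sr^2, ...} of size 3, {sr, sr^3, ...} of size 3.
Character table:
  irrep \ class              {e} (size 1)  {r^3} (size 1)  {r^1, r^5} (size 2)  {r^2, r^4} (size 2)  {s, sr^2, ...} (size 3)  {sr, sr^3, ...} (size 3)
  chi_1 (triv)               1             1               1                    1                    1                        1                       
  chi_2 (sign: r->1, s->-1)  1             1               1                    1                    -1                       -1                      
  chi_3 (r->-1, s->1)        1             -1              -1                   1                    1                        -1                      
  chi_4 (r->-1, s->-1)       1             -1              -1                   1                    -1                       1                       
  chi_5 (2d, j=1)            2             -2              1                    -1                   0                        0                       
  chi_6 (2d, j=2)            2             2               -1                   -1                   0                        0                       

Spot check: chi_6 (2d, j=2) on {r^3} = 2.

Details: D_6 has order 2*6 = 12 with 6 conjugacy classes, hence 6 irreducibles. Sum of squared dims 1 + 1 + 1 + 1 + 4 + 4 = 12 = |G|. Linear characters come from the abelianisation; the 2-dimensional irreps have character r^k -> 2*cos(2*pi*j*k/6), reflections -> 0.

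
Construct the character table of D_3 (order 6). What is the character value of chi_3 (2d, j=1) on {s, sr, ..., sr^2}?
Conjugacy classes: {e} of size 1, {r^1, r^2} of size 2, {s, sr, ..., sr^2} of size 3.
Character table:
  irrep \ class              {e} (size 1)  {r^1, r^2} (size 2)  {s, sr, ..., sr^2} (size 3)
  chi_1 (triv)               1             1                    1                          
  chi_2 (sign: r->1, s->-1)  1             1                    -1                         
  chi_3 (2d, j=1)            2             -1                   0                          

Spot check: chi_3 (2d, j=1) on {s, sr, ..., sr^2} = 0.

Details: D_3 has order 2*3 = 6 with 3 conjugacy classes, hence 3 irreducibles. Sum of squared dims 1 + 1 + 4 = 6 = |G|. Linear characters come from the abelianisation; the 2-dimensional irreps have character r^k -> 2*cos(2*pi*j*k/3), reflections -> 0.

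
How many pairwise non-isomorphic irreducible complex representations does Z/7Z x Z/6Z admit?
42

Details: The number of irreducible complex representations of a finite group equals its number of conjugacy classes. Z/7Z x Z/6Z is abelian of order 42, so every element is its own conjugacy class: 42 classes, so Z/7Z x Z/6Z (order 42) has exactly 42 irreducible complex representations.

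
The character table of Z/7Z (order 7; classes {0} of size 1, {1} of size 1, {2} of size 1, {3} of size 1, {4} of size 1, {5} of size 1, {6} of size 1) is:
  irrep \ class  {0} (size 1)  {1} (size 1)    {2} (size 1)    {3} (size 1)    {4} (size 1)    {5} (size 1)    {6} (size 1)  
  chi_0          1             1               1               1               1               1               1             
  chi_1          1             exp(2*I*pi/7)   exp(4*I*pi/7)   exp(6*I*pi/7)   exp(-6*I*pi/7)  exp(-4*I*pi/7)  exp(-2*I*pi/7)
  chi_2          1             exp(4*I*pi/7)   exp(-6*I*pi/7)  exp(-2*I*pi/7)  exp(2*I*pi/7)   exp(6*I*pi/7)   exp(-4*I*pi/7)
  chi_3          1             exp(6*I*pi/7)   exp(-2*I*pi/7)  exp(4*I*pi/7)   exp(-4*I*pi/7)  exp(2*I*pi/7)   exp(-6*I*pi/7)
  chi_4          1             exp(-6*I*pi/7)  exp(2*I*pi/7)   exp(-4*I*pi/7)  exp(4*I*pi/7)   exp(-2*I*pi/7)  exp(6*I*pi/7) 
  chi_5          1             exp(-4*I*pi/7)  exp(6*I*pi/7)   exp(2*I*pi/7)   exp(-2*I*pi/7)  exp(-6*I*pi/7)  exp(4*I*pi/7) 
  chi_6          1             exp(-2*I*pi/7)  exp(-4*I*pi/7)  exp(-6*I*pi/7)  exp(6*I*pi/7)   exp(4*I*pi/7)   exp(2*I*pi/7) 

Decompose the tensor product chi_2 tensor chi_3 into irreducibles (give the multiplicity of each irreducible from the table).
chi_2 tensor chi_3 = chi_5 (all other irreducibles have multiplicity 0).

Argument: The character of a tensor product is the pointwise product (chi_2 * chi_3)(C) = chi_2(C) * chi_3(C):
  {0}: (1)*(1), {1}: (exp(4*I*pi/7))*(exp(6*I*pi/7)), {2}: (exp(-6*I*pi/7))*(exp(-2*I*pi/7)), {3}: (exp(-2*I*pi/7))*(exp(4*I*pi/7)), {4}: (exp(2*I*pi/7))*(exp(-4*I*pi/7)), {5}: (exp(6*I*pi/7))*(exp(2*I*pi/7)), {6}: (exp(-4*I*pi/7))*(exp(-6*I*pi/7))
so (chi_2 * chi_3) takes values
  {0} -> 1, {1} -> exp(-4*I*pi/7), {2} -> exp(6*I*pi/7), {3} -> exp(2*I*pi/7), {4} -> exp(-2*I*pi/7), {5} -> exp(-6*I*pi/7), {6} -> exp(4*I*pi/7).
Now take the inner product of this character with each irreducible chi from the table, <chi_2*chi_3, chi> = (1/7) sum_C |C| (chi_2*chi_3)(C) conj(chi(C)):
  <chi_2*chi_3, chi_0> = (1/7)[1*(1)*conj(1) + 1*(exp(-4*I*pi/7))*conj(1) + 1*(exp(6*I*pi/7))*conj(1) + 1*(exp(2*I*pi/7))*conj(1) + 1*(exp(-2*I*pi/7))*conj(1) + 1*(exp(-6*I*pi/7))*conj(1) + 1*(exp(4*I*pi/7))*conj(1)]
      = (1/7)[(1) + (exp(-4*I*pi/7)) + (exp(6*I*pi/7)) + (exp(2*I*pi/7)) + (exp(-2*I*pi/7)) + (exp(-6*I*pi/7)) + (exp(4*I*pi/7))] = 0/7 = 0
  <chi_2*chi_3, chi_1> = (1/7)[1*(1)*conj(1) + 1*(exp(-4*I*pi/7))*conj(exp(2*I*pi/7)) + 1*(exp(6*I*pi/7))*conj(exp(4*I*pi/7)) + 1*(exp(2*I*pi/7))*conj(exp(6*I*pi/7)) + 1*(exp(-2*I*pi/7))*conj(exp(-6*I*pi/7)) + 1*(exp(-6*I*pi/7))*conj(exp(-4*I*pi/7)) + 1*(exp(4*I*pi/7))*conj(exp(-2*I*pi/7))]
      = (1/7)[(1) + (exp(-6*I*pi/7)) + (exp(2*I*pi/7)) + (exp(-4*I*pi/7)) + (exp(4*I*pi/7)) + (exp(-2*I*pi/7)) + (exp(6*I*pi/7))] = 0/7 = 0
  <chi_2*chi_3, chi_2> = (1/7)[1*(1)*conj(1) + 1*(exp(-4*I*pi/7))*conj(exp(4*I*pi/7)) + 1*(exp(6*I*pi/7))*conj(exp(-6*I*pi/7)) + 1*(exp(2*I*pi/7))*conj(exp(-2*I*pi/7)) + 1*(exp(-2*I*pi/7))*conj(exp(2*I*pi/7)) + 1*(exp(-6*I*pi/7))*conj(exp(6*I*pi/7)) + 1*(exp(4*I*pi/7))*conj(exp(-4*I*pi/7))]
      = (1/7)[(1) + (exp(6*I*pi/7)) + (exp(-2*I*pi/7)) + (exp(4*I*pi/7)) + (exp(-4*I*pi/7)) + (exp(2*I*pi/7)) + (exp(-6*I*pi/7))] = 0/7 = 0
  <chi_2*chi_3, chi_3> = (1/7)[1*(1)*conj(1) + 1*(exp(-4*I*pi/7))*conj(exp(6*I*pi/7)) + 1*(exp(6*I*pi/7))*conj(exp(-2*I*pi/7)) + 1*(exp(2*I*pi/7))*conj(exp(4*I*pi/7)) + 1*(exp(-2*I*pi/7))*conj(exp(-4*I*pi/7)) + 1*(exp(-6*I*pi/7))*conj(exp(2*I*pi/7)) + 1*(exp(4*I*pi/7))*conj(exp(-6*I*pi/7))]
      = (1/7)[(1) + (exp(4*I*pi/7)) + (exp(-6*I*pi/7)) + (exp(-2*I*pi/7)) + (exp(2*I*pi/7)) + (exp(6*I*pi/7)) + (exp(-4*I*pi/7))] = 0/7 = 0
  <chi_2*chi_3, chi_4> = (1/7)[1*(1)*conj(1) + 1*(exp(-4*I*pi/7))*conj(exp(-6*I*pi/7)) + 1*(exp(6*I*pi/7))*conj(exp(2*I*pi/7)) + 1*(exp(2*I*pi/7))*conj(exp(-4*I*pi/7)) + 1*(exp(-2*I*pi/7))*conj(exp(4*I*pi/7)) + 1*(exp(-6*I*pi/7))*conj(exp(-2*I*pi/7)) + 1*(exp(4*I*pi/7))*conj(exp(6*I*pi/7))]
      = (1/7)[(1) + (exp(2*I*pi/7)) + (exp(4*I*pi/7)) + (exp(6*I*pi/7)) + (exp(-6*I*pi/7)) + (exp(-4*I*pi/7)) + (exp(-2*I*pi/7))] = 0/7 = 0
  <chi_2*chi_3, chi_5> = (1/7)[1*(1)*conj(1) + 1*(exp(-4*I*pi/7))*conj(exp(-4*I*pi/7)) + 1*(exp(6*I*pi/7))*conj(exp(6*I*pi/7)) + 1*(exp(2*I*pi/7))*conj(exp(2*I*pi/7)) + 1*(exp(-2*I*pi/7))*conj(exp(-2*I*pi/7)) + 1*(exp(-6*I*pi/7))*conj(exp(-6*I*pi/7)) + 1*(exp(4*I*pi/7))*conj(exp(4*I*pi/7))]
      = (1/7)[(1) + (1) + (1) + (1) + (1) + (1) + (1)] = 7/7 = 1
  <chi_2*chi_3, chi_6> = (1/7)[1*(1)*conj(1) + 1*(exp(-4*I*pi/7))*conj(exp(-2*I*pi/7)) + 1*(exp(6*I*pi/7))*conj(exp(-4*I*pi/7)) + 1*(exp(2*I*pi/7))*conj(exp(-6*I*pi/7)) + 1*(exp(-2*I*pi/7))*conj(exp(6*I*pi/7)) + 1*(exp(-6*I*pi/7))*conj(exp(4*I*pi/7)) + 1*(exp(4*I*pi/7))*conj(exp(2*I*pi/7))]
      = (1/7)[(1) + (exp(-2*I*pi/7)) + (exp(-4*I*pi/7)) + (exp(-6*I*pi/7)) + (exp(6*I*pi/7)) + (exp(4*I*pi/7)) + (exp(2*I*pi/7))] = 0/7 = 0
(Exp terms are combined using exp(i*s)*conj(exp(i*t)) = exp(i*(s-t)), and sums of them are collapsed using the identity that for every m > 1 the m distinct m-th roots of unity sum to 0, e.g. 1 + exp(2*I*pi/3) + exp(-2*I*pi/3) = 0.)
Hence the multiplicities are chi_5: 1. Dimension check: dim(chi_2)*dim(chi_3) = 1*1 = 1 and sum (mult * dim) = 1*1 = 1.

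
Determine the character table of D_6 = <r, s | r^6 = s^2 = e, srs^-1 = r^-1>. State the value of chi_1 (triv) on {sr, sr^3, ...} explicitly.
Conjugacy classes: {e} of size 1, {r^3} of size 1, {r^1, r^5} of size 2, {r^2, r^4} of size 2, {s, sr^2, ...} of size 3, {sr, sr^3, ...} of size 3.
Character table:
  irrep \ class              {e} (size 1)  {r^3} (size 1)  {r^1, r^5} (size 2)  {r^2, r^4} (size 2)  {s, sr^2, ...} (size 3)  {sr, sr^3, ...} (size 3)
  chi_1 (triv)               1             1               1                    1                    1                        1                       
  chi_2 (sign: r->1, s->-1)  1             1               1                    1                    -1                       -1                      
  chi_3 (r->-1, s->1)        1             -1              -1                   1                    1                        -1                      
  chi_4 (r->-1, s->-1)       1             -1              -1                   1                    -1                       1                       
  chi_5 (2d, j=1)            2             -2              1                    -1                   0                        0                       
  chi_6 (2d, j=2)            2             2               -1                   -1                   0                        0                       

Spot check: chi_1 (triv) on {sr, sr^3, ...} = 1.

Working: D_6 has order 2*6 = 12 with 6 conjugacy classes, hence 6 irreducibles. Sum of squared dims 1 + 1 + 1 + 1 + 4 + 4 = 12 = |G|. Linear characters come from the abelianisation; the 2-dimensional irreps have character r^k -> 2*cos(2*pi*j*k/6), reflections -> 0.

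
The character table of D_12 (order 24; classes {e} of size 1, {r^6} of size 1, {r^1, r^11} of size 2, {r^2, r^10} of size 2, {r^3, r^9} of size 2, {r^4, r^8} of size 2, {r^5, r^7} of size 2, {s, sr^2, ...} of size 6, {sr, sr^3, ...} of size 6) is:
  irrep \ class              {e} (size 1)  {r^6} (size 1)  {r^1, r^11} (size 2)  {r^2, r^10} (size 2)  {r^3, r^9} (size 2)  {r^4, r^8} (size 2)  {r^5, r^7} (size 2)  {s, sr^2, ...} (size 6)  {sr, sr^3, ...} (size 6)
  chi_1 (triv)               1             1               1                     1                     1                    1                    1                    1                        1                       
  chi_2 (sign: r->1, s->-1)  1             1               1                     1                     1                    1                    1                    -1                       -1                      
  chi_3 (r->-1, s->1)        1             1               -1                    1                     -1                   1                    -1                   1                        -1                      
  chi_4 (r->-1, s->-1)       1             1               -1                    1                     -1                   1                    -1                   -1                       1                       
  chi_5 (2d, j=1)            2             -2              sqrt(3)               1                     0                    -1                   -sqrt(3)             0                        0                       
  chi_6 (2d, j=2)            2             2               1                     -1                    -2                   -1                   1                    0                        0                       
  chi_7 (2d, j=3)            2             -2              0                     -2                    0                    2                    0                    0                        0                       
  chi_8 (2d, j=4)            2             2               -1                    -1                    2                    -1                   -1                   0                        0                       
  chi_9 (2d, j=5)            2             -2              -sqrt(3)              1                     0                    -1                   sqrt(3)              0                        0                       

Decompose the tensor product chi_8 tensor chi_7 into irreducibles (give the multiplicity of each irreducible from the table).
chi_8 tensor chi_7 = chi_5 + chi_9 (all other irreducibles have multiplicity 0).

Reasoning: The character of a tensor product is the pointwise product (chi_8 * chi_7)(C) = chi_8(C) * chi_7(C):
  {e}: (2)*(2), {r^6}: (2)*(-2), {r^1, r^11}: (-1)*(0), {r^2, r^10}: (-1)*(-2), {r^3, r^9}: (2)*(0), {r^4, r^8}: (-1)*(2), {r^5, r^7}: (-1)*(0), {s, sr^2, ...}: (0)*(0), {sr, sr^3, ...}: (0)*(0)
so (chi_8 * chi_7) takes values
  {e} -> 4, {r^6} -> -4, {r^1, r^11} -> 0, {r^2, r^10} -> 2, {r^3, r^9} -> 0, {r^4, r^8} -> -2, {r^5, r^7} -> 0, {s, sr^2, ...} -> 0, {sr, sr^3, ...} -> 0.
Now take the inner product of this character with each irreducible chi from the table, <chi_8*chi_7, chi> = (1/24) sum_C |C| (chi_8*chi_7)(C) conj(chi(C)):
  <chi_8*chi_7, chi_1> = (1/24)[1*(4)*conj(1) + 1*(-4)*conj(1) + 2*(0)*conj(1) + 2*(2)*conj(1) + 2*(0)*conj(1) + 2*(-2)*conj(1) + 2*(0)*conj(1) + 6*(0)*conj(1) + 6*(0)*conj(1)]
      = (1/24)[(4) + (-4) + (0) + (4) + (0) + (-4) + (0) + (0) + (0)] = 0/24 = 0
  <chi_8*chi_7, chi_2> = (1/24)[1*(4)*conj(1) + 1*(-4)*conj(1) + 2*(0)*conj(1) + 2*(2)*conj(1) + 2*(0)*conj(1) + 2*(-2)*conj(1) + 2*(0)*conj(1) + 6*(0)*conj(-1) + 6*(0)*conj(-1)]
      = (1/24)[(4) + (-4) + (0) + (4) + (0) + (-4) + (0) + (0) + (0)] = 0/24 = 0
  <chi_8*chi_7, chi_3> = (1/24)[1*(4)*conj(1) + 1*(-4)*conj(1) + 2*(0)*conj(-1) + 2*(2)*conj(1) + 2*(0)*conj(-1) + 2*(-2)*conj(1) + 2*(0)*conj(-1) + 6*(0)*conj(1) + 6*(0)*conj(-1)]
      = (1/24)[(4) + (-4) + (0) + (4) + (0) + (-4) + (0) + (0) + (0)] = 0/24 = 0
  <chi_8*chi_7, chi_4> = (1/24)[1*(4)*conj(1) + 1*(-4)*conj(1) + 2*(0)*conj(-1) + 2*(2)*conj(1) + 2*(0)*conj(-1) + 2*(-2)*conj(1) + 2*(0)*conj(-1) + 6*(0)*conj(-1) + 6*(0)*conj(1)]
      = (1/24)[(4) + (-4) + (0) + (4) + (0) + (-4) + (0) + (0) + (0)] = 0/24 = 0
  <chi_8*chi_7, chi_5> = (1/24)[1*(4)*conj(2) + 1*(-4)*conj(-2) + 2*(0)*conj(sqrt(3)) + 2*(2)*conj(1) + 2*(0)*conj(0) + 2*(-2)*conj(-1) + 2*(0)*conj(-sqrt(3)) + 6*(0)*conj(0) + 6*(0)*conj(0)]
      = (1/24)[(8) + (8) + (0) + (4) + (0) + (4) + (0) + (0) + (0)] = 24/24 = 1
  <chi_8*chi_7, chi_6> = (1/24)[1*(4)*conj(2) + 1*(-4)*conj(2) + 2*(0)*conj(1) + 2*(2)*conj(-1) + 2*(0)*conj(-2) + 2*(-2)*conj(-1) + 2*(0)*conj(1) + 6*(0)*conj(0) + 6*(0)*conj(0)]
      = (1/24)[(8) + (-8) + (0) + (-4) + (0) + (4) + (0) + (0) + (0)] = 0/24 = 0
  <chi_8*chi_7, chi_7> = (1/24)[1*(4)*conj(2) + 1*(-4)*conj(-2) + 2*(0)*conj(0) + 2*(2)*conj(-2) + 2*(0)*conj(0) + 2*(-2)*conj(2) + 2*(0)*conj(0) + 6*(0)*conj(0) + 6*(0)*conj(0)]
      = (1/24)[(8) + (8) + (0) + (-8) + (0) + (-8) + (0) + (0) + (0)] = 0/24 = 0
  <chi_8*chi_7, chi_8> = (1/24)[1*(4)*conj(2) + 1*(-4)*conj(2) + 2*(0)*conj(-1) + 2*(2)*conj(-1) + 2*(0)*conj(2) + 2*(-2)*conj(-1) + 2*(0)*conj(-1) + 6*(0)*conj(0) + 6*(0)*conj(0)]
      = (1/24)[(8) + (-8) + (0) + (-4) + (0) + (4) + (0) + (0) + (0)] = 0/24 = 0
  <chi_8*chi_7, chi_9> = (1/24)[1*(4)*conj(2) + 1*(-4)*conj(-2) + 2*(0)*conj(-sqrt(3)) + 2*(2)*conj(1) + 2*(0)*conj(0) + 2*(-2)*conj(-1) + 2*(0)*conj(sqrt(3)) + 6*(0)*conj(0) + 6*(0)*conj(0)]
      = (1/24)[(8) + (8) + (0) + (4) + (0) + (4) + (0) + (0) + (0)] = 24/24 = 1
Hence the multiplicities are chi_5: 1, chi_9: 1. Dimension check: dim(chi_8)*dim(chi_7) = 2*2 = 4 and sum (mult * dim) = 1*2 + 1*2 = 4.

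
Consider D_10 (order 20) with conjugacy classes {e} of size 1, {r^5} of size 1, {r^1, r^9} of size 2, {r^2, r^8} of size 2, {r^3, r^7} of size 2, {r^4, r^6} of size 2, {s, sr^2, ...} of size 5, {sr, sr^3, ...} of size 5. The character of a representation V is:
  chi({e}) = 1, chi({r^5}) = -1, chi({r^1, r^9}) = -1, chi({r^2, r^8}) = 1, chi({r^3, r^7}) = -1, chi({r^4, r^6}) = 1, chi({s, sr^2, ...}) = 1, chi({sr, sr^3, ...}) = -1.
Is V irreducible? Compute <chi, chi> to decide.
Irreducible: <chi, chi> = 1.

Argument: <chi, chi> = (1/|G|) sum_C |C| * |chi(C)|^2 = (1/20)[1*|1|^2 + 1*|-1|^2 + 2*|-1|^2 + 2*|1|^2 + 2*|-1|^2 + 2*|1|^2 + 5*|1|^2 + 5*|-1|^2]
  = (1/20)[(1) + (1) + (2) + (2) + (2) + (2) + (5) + (5)] = 20/20 = 1.
A character is irreducible iff <chi, chi> = 1, so this representation is irreducible.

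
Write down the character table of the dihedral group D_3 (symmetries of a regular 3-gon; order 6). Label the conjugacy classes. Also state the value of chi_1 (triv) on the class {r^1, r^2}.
Conjugacy classes: {e} of size 1, {r^1, r^2} of size 2, {s, sr, ..., sr^2} of size 3.
Character table:
  irrep \ class              {e} (size 1)  {r^1, r^2} (size 2)  {s, sr, ..., sr^2} (size 3)
  chi_1 (triv)               1             1                    1                          
  chi_2 (sign: r->1, s->-1)  1             1                    -1                         
  chi_3 (2d, j=1)            2             -1                   0                          

Spot check: chi_1 (triv) on {r^1, r^2} = 1.

Justification: D_3 has order 2*3 = 6 with 3 conjugacy classes, hence 3 irreducibles. Sum of squared dims 1 + 1 + 4 = 6 = |G|. Linear characters come from the abelianisation; the 2-dimensional irreps have character r^k -> 2*cos(2*pi*j*k/3), reflections -> 0.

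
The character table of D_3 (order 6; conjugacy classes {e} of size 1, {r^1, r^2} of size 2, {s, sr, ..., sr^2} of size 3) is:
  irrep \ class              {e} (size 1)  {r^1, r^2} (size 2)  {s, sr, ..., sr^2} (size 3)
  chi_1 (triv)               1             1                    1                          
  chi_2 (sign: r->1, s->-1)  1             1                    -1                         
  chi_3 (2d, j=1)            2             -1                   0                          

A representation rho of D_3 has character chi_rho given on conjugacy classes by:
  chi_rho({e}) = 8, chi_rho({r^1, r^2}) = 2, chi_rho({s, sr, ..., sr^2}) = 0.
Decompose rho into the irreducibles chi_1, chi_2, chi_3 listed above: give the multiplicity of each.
Multiplicities: chi_1: 2, chi_2: 2, chi_3: 2.

Working: Use <chi_rho, chi> = (1/|G|) sum_C |C| * chi_rho(C) * conj(chi(C)) with |G| = 6 for each irreducible chi in the table:
  <chi_rho, chi_1> = (1/6)[1*(8)*conj(1) + 2*(2)*conj(1) + 3*(0)*conj(1)]
      = (1/6)[(8) + (4) + (0)] = 12/6 = 2
  <chi_rho, chi_2> = (1/6)[1*(8)*conj(1) + 2*(2)*conj(1) + 3*(0)*conj(-1)]
      = (1/6)[(8) + (4) + (0)] = 12/6 = 2
  <chi_rho, chi_3> = (1/6)[1*(8)*conj(2) + 2*(2)*conj(-1) + 3*(0)*conj(0)]
      = (1/6)[(16) + (-4) + (0)] = 12/6 = 2
Dimension check: dim(rho) = sum (mult * dim) = 2*1 + 2*1 + 2*2 = 8 = chi_rho(e) = 8.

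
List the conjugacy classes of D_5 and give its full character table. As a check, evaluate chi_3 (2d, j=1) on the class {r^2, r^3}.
Conjugacy classes: {e} of size 1, {r^1, r^4} of size 2, {r^2, r^3} of size 2, {s, sr, ..., sr^4} of size 5.
Character table:
  irrep \ class              {e} (size 1)  {r^1, r^4} (size 2)  {r^2, r^3} (size 2)  {s, sr, ..., sr^4} (size 5)
  chi_1 (triv)               1             1                    1                    1                          
  chi_2 (sign: r->1, s->-1)  1             1                    1                    -1                         
  chi_3 (2d, j=1)            2             -1/2 + sqrt(5)/2     -sqrt(5)/2 - 1/2     0                          
  chi_4 (2d, j=2)            2             -sqrt(5)/2 - 1/2     -1/2 + sqrt(5)/2     0                          

Spot check: chi_3 (2d, j=1) on {r^2, r^3} = -sqrt(5)/2 - 1/2.

Why: D_5 has order 2*5 = 10 with 4 conjugacy classes, hence 4 irreducibles. Sum of squared dims 1 + 1 + 4 + 4 = 10 = |G|. Linear characters come from the abelianisation; the 2-dimensional irreps have character r^k -> 2*cos(2*pi*j*k/5), reflections -> 0.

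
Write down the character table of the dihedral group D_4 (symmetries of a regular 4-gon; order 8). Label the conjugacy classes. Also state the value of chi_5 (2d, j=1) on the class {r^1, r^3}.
Conjugacy classes: {e} of size 1, {r^2} of size 1, {r^1, r^3} of size 2, {s, sr^2, ...} of size 2, {sr, sr^3, ...} of size 2.
Character table:
  irrep \ class              {e} (size 1)  {r^2} (size 1)  {r^1, r^3} (size 2)  {s, sr^2, ...} (size 2)  {sr, sr^3, ...} (size 2)
  chi_1 (triv)               1             1               1                    1                        1                       
  chi_2 (sign: r->1, s->-1)  1             1               1                    -1                       -1                      
  chi_3 (r->-1, s->1)        1             1               -1                   1                        -1                      
  chi_4 (r->-1, s->-1)       1             1               -1                   -1                       1                       
  chi_5 (2d, j=1)            2             -2              0                    0                        0                       

Spot check: chi_5 (2d, j=1) on {r^1, r^3} = 0.

Details: D_4 has order 2*4 = 8 with 5 conjugacy classes, hence 5 irreducibles. Sum of squared dims 1 + 1 + 1 + 1 + 4 = 8 = |G|. Linear characters come from the abelianisation; the 2-dimensional irreps have character r^k -> 2*cos(2*pi*j*k/4), reflections -> 0.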